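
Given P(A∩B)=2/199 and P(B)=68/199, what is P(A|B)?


P(A|B) = P(A∩B)/P(B) = (2/199)/(68/199) = 2/68 = 1/34

1/34


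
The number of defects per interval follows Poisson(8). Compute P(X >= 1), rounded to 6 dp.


P(X>=1) = 1 - P(X<=0) = 1 - (e^(-8)*8^0/0!)
≈ 1 - 0.0003354626 = 0.9996645374
≈ 0.999665

0.999665


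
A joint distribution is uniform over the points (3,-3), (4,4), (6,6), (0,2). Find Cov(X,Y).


E[X]=13/4, E[Y]=9/4, E[XY]=43/4
Cov(X,Y) = E[XY] - E[X]E[Y] = 43/4 - 13/4*9/4 = 55/16

55/16


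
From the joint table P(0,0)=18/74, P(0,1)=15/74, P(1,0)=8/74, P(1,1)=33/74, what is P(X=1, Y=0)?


Read from table: P(X=1, Y=0) = 8/74 = 4/37

4/37


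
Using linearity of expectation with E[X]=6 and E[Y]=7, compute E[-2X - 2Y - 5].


E[-2X - 2Y - 5] = -2*E[X] - 2*E[Y] - 5
= (-2)*(6) + (-2)*(7) + (-5)
= -12 - 14 - 5 = -31

-31


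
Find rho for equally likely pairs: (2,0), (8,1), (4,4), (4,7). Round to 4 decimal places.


Cov(X,Y) = -0.5000, Var(X) = 4.7500, Var(Y) = 7.5000
rho = Cov/(sqrt(VarX)*sqrt(VarY)) = -0.0838

-0.0838


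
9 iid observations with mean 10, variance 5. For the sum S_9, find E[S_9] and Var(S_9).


E[S_n] = n*mu = 9*10 = 90
Var(S_n) = n*sigma^2 = 9*5 = 45

E[S_9]=90, Var(S_9)=45


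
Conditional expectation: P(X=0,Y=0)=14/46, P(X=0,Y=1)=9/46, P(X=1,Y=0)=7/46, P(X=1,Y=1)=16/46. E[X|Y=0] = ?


P(Y=0) = 21/46
E[X|Y=0] = (0*14 + 1*7)/21 = 7/21 = 1/3

1/3


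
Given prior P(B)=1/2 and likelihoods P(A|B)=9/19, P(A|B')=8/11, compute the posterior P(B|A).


P(A) = P(A|B)P(B) + P(A|B')P(B') = 9/19*1/2 + 8/11*1/2 = 251/418
P(B|A) = P(A|B)P(B)/P(A) = (9/38)/(251/418) = 99/251

99/251


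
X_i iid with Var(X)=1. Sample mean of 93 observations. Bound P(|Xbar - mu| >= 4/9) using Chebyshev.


Var(Xbar) = Var(X)/n = 1/93
Chebyshev: P(|Xbar-mu| >= 4/9) <= Var(Xbar)/(4/9)^2 = (1/93)/(16/81) = 27/496

27/496


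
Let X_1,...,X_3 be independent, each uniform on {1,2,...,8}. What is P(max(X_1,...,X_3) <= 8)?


P(max <= 8) = P(all X_i <= 8) = (P(X_1 <= 8))^3
= (8/8)^3 = 1^3 = 1

1


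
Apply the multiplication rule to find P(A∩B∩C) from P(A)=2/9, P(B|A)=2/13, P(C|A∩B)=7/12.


P(A∩B∩C) = P(A) * P(B|A) * P(C|A∩B)
= 2/9 * 2/13 * 7/12
= 4/117 * 7/12 = 7/351

7/351


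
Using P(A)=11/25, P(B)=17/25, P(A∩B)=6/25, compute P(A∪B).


P(A∪B) = P(A) + P(B) - P(A∩B)
= 11/25 + 17/25 - 6/25 = 22/25

22/25


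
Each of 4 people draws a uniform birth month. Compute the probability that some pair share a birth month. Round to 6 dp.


P(all different) = prod((12-i)/12 for i=0..3) = 0.572917
P(at least one match) = 1 - 0.572917 = 0.427083

0.427083


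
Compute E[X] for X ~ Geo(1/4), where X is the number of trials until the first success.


For geometric (trials until first success), E[X] = 1/p = 1/(1/4) = 4

4


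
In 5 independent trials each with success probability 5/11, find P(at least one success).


P(at least one) = 1 - P(none)
P(none) = (1 - 5/11)^5 = (6/11)^5 = 7776/161051
P(at least one) = 1 - 7776/161051 = 153275/161051

153275/161051


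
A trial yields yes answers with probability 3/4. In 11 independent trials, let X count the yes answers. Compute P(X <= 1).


P(X<=1) = P(X=0) + P(X=1)
= 1/4194304 + 33/4194304
= 17/2097152

17/2097152


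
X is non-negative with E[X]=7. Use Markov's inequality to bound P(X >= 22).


Markov: P(X >= a) <= E[X]/a
P(X >= 22) <= 7/22

7/22


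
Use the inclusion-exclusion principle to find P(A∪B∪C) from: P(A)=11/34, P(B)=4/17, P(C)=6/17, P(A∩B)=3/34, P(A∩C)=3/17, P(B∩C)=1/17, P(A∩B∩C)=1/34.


P(A∪B∪C) = P(A)+P(B)+P(C) - P(AB)-P(AC)-P(BC) + P(ABC)
= 11/34+4/17+6/17 - 3/34-3/17-1/17 + 1/34
= 21/34

21/34


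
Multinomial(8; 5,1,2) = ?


8! = 40320
Denominator: 5!=120 * 1!=1 * 2!=2
Coefficient = 40320 / 240 = 168

168


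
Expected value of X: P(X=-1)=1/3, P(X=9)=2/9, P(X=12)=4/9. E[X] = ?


E[X] = sum(x * P(x))
= -1*1/3 + 9*2/9 + 12*4/9
= 7

7


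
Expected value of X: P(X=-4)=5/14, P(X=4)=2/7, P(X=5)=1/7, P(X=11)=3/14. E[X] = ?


E[X] = sum(x * P(x))
= -4*5/14 + 4*2/7 + 5*1/7 + 11*3/14
= 39/14

39/14


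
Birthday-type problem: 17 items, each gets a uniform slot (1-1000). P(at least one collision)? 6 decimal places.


P(all different) = prod((1000-i)/1000 for i=0..16) = 0.872185
P(at least one match) = 1 - 0.872185 = 0.127815

0.127815


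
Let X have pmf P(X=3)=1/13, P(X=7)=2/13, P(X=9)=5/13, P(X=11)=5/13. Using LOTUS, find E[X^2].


E[X^2] = sum(g(x)*P(x))
= 9*1/13 + 49*2/13 + 81*5/13 + 121*5/13
= 1117/13

1117/13


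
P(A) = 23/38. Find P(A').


P(A') = 1 - P(A) = 1 - 23/38 = 15/38

15/38


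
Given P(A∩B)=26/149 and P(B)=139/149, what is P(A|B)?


P(A|B) = P(A∩B)/P(B) = (26/149)/(139/149) = 26/139

26/139


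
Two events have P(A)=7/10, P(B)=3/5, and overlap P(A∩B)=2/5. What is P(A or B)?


P(A∪B) = P(A) + P(B) - P(A∩B)
= 7/10 + 3/5 - 2/5 = 9/10

9/10


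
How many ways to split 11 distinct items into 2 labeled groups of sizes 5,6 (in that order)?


11! = 39916800
Denominator: 5!=120 * 6!=720
Coefficient = 39916800 / 86400 = 462

462


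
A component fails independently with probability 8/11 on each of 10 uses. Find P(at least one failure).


P(at least one) = 1 - P(none)
P(none) = (1 - 8/11)^10 = (3/11)^10 = 59049/25937424601
P(at least one) = 1 - 59049/25937424601 = 25937365552/25937424601

25937365552/25937424601


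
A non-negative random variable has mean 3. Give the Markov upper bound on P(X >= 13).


Markov: P(X >= a) <= E[X]/a
P(X >= 13) <= 3/13

3/13


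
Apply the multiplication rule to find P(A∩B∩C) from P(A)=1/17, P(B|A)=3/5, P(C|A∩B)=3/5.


P(A∩B∩C) = P(A) * P(B|A) * P(C|A∩B)
= 1/17 * 3/5 * 3/5
= 3/85 * 3/5 = 9/425

9/425


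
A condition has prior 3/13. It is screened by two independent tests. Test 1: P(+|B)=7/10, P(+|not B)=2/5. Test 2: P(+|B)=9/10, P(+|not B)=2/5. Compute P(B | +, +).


After test 1: P(+) = 7/10*3/13 + 2/5*10/13 = 61/130
P(B|+) = (21/130)/(61/130) = 21/61
After test 2 (use post1 as new prior): P(+) = 9/10*21/61 + 2/5*40/61 = 349/610
P(B|+,+) = (189/610)/(349/610) = 189/349

189/349


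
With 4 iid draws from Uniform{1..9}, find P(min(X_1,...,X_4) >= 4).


P(min >= 4) = P(all X_i >= 4) = (P(X_1 >= 4))^4
= (6/9)^4 = (2/3)^4 = 16/81

16/81


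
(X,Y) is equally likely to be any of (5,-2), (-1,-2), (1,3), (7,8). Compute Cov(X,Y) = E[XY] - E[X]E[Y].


E[X]=3, E[Y]=7/4, E[XY]=51/4
Cov(X,Y) = E[XY] - E[X]E[Y] = 51/4 - 3*7/4 = 15/2

15/2


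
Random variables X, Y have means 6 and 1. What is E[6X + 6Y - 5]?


E[6X + 6Y - 5] = 6*E[X] + 6*E[Y] - 5
= (6)*(6) + (6)*(1) + (-5)
= 36 + 6 - 5 = 37

37


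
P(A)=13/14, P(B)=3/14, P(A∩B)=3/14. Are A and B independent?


P(A)*P(B) = 13/14*3/14 = 39/196
P(A∩B) = 3/14 != 39/196, so not independent

No, A and B are not independent


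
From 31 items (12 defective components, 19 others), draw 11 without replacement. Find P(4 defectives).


P(X=4) = C(12,4)*C(19,7) / C(31,11)
= 495*50388 / 84672315
= 24942060/84672315 = 42636/144739

42636/144739


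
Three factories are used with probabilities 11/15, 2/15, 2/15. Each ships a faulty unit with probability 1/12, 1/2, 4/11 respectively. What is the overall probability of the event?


P(A) = P(A|B1)P(B1) + P(A|B2)P(B2) + P(A|B3)P(B3)
= 1/12*11/15 + 1/2*2/15 + 4/11*2/15
= 11/180 + 1/15 + 8/165 = 349/1980

349/1980


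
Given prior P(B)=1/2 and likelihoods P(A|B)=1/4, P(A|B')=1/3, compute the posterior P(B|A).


P(A) = P(A|B)P(B) + P(A|B')P(B') = 1/4*1/2 + 1/3*1/2 = 7/24
P(B|A) = P(A|B)P(B)/P(A) = (1/8)/(7/24) = 3/7

3/7


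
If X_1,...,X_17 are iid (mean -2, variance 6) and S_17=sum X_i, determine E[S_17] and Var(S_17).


E[S_n] = n*mu = 17*-2 = -34
Var(S_n) = n*sigma^2 = 17*6 = 102

E[S_17]=-34, Var(S_17)=102


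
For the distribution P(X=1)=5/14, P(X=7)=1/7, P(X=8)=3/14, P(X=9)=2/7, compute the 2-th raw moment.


E[X^2] = sum(x^2 * P(x))
= 1*5/14 + 49*1/7 + 64*3/14 + 81*2/7
= 619/14

619/14


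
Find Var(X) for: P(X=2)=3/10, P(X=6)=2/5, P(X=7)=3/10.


E[X] = 51/10, E[X^2] = 303/10
Var(X) = E[X^2] - (E[X])^2 = 303/10 - (51/10)^2 = 429/100

429/100


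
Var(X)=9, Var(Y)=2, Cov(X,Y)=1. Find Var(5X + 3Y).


Var(5X + 3Y) = 5^2*Var(X) + 3^2*Var(Y) + 2*5*3*Cov(X,Y)
= 25*9 + 9*2 + 30*1
= 225 + 18 + 30 = 273

273


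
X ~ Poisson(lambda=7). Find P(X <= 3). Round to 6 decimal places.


P(X<=3) = e^(-7)*7^0/0! + e^(-7)*7^1/1! + e^(-7)*7^2/2! + e^(-7)*7^3/3!
≈ 0.0009118820 + 0.0063831738 + 0.0223411082 + 0.0521292524
= 0.0817654164
≈ 0.081765

0.081765


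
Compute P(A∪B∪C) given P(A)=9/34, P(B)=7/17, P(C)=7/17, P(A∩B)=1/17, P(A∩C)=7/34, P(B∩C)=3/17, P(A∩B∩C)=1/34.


P(A∪B∪C) = P(A)+P(B)+P(C) - P(AB)-P(AC)-P(BC) + P(ABC)
= 9/34+7/17+7/17 - 1/17-7/34-3/17 + 1/34
= 23/34

23/34


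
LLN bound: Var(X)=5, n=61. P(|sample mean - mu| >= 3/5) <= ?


Var(Xbar) = Var(X)/n = 5/61
Chebyshev: P(|Xbar-mu| >= 3/5) <= Var(Xbar)/(3/5)^2 = (5/61)/(9/25) = 125/549

125/549


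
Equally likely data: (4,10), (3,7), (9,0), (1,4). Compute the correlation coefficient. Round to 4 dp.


Cov(X,Y) = -6.0625, Var(X) = 8.6875, Var(Y) = 13.6875
rho = Cov/(sqrt(VarX)*sqrt(VarY)) = -0.5560

-0.5560


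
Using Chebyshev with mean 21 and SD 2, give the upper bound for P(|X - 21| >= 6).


k = 6/2 = 3
Chebyshev: P(|X-mu| >= k*sigma) <= 1/k^2 = 1/3^2 = 1/9

1/9


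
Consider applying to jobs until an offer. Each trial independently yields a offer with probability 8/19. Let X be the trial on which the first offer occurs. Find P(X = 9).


P(X=9) = (1-p)^8 * p = (11/19)^8 * 8/19
= 214358881/16983563041 * 8/19 = 1714871048/322687697779

1714871048/322687697779


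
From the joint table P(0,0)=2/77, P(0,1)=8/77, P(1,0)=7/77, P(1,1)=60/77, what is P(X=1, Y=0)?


Read from table: P(X=1, Y=0) = 7/77 = 1/11

1/11


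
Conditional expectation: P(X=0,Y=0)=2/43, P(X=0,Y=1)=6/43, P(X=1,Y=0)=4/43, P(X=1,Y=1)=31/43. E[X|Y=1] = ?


P(Y=1) = 37/43
E[X|Y=1] = (0*6 + 1*31)/37 = 31/37

31/37


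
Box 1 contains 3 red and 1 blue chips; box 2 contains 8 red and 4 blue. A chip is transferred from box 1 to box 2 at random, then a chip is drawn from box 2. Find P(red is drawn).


P(transfer red) = 3/4; P(transfer blue) = 1/4
If red transferred: Urn II has 9 red of 13, so P(red|red moved) = 9/13
If blue transferred: Urn II has 8 red of 13, so P(red|blue moved) = 8/13
By total probability: P(red) = 3/4*9/13 + 1/4*8/13 = 35/52

35/52


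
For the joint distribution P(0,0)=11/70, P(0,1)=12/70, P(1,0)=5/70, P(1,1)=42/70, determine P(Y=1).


P(Y=1) = P(0,1)+P(1,1) = 12/70 + 42/70 = 54/70 = 27/35

27/35


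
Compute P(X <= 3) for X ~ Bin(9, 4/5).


P(X<=3) = P(X=0) + P(X=1) + P(X=2) + P(X=3)
= 1/1953125 + 36/1953125 + 576/1953125 + 5376/1953125
= 5989/1953125

5989/1953125


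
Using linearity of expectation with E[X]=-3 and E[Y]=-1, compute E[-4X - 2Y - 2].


E[-4X - 2Y - 2] = -4*E[X] - 2*E[Y] - 2
= (-4)*(-3) + (-2)*(-1) + (-2)
= 12 + 2 - 2 = 12

12


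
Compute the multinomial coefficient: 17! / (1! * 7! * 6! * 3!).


17! = 355687428096000
Denominator: 1!=1 * 7!=5040 * 6!=720 * 3!=6
Coefficient = 355687428096000 / 21772800 = 16336320

16336320


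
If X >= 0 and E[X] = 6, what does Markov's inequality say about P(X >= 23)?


Markov: P(X >= a) <= E[X]/a
P(X >= 23) <= 6/23

6/23


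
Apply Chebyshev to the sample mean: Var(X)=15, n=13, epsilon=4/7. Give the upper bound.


Var(Xbar) = Var(X)/n = 15/13
Chebyshev: P(|Xbar-mu| >= 4/7) <= Var(Xbar)/(4/7)^2 = (15/13)/(16/49) = 735/208
Bound exceeds 1, so trivial bound: 1

1


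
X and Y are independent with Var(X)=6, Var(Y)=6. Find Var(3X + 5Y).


Independence => Cov(X,Y)=0
Var(3X + 5Y) = 3^2*Var(X) + 5^2*Var(Y)
= 9*6 + 25*6 = 204

204


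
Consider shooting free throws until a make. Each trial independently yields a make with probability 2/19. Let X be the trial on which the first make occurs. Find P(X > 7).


P(X > 7) = P(first 7 trials all fail) = (1-p)^7 = (17/19)^7 = 410338673/893871739

410338673/893871739


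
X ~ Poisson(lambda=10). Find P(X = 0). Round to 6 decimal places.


P(X=0) = e^(-10) * 10^0 / 0!
≈ 0.00004539992976 * 1 / 1
≈ 0.000045

0.000045


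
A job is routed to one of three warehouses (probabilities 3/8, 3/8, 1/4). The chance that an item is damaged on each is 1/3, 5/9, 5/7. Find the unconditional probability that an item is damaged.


P(A) = P(A|B1)P(B1) + P(A|B2)P(B2) + P(A|B3)P(B3)
= 1/3*3/8 + 5/9*3/8 + 5/7*1/4
= 1/8 + 5/24 + 5/28 = 43/84

43/84


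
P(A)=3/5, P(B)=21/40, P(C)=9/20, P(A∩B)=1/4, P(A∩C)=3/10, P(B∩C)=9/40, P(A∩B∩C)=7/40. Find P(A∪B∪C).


P(A∪B∪C) = P(A)+P(B)+P(C) - P(AB)-P(AC)-P(BC) + P(ABC)
= 3/5+21/40+9/20 - 1/4-3/10-9/40 + 7/40
= 39/40

39/40


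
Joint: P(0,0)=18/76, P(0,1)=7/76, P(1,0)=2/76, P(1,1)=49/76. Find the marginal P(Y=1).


P(Y=1) = P(0,1)+P(1,1) = 7/76 + 49/76 = 56/76 = 14/19

14/19


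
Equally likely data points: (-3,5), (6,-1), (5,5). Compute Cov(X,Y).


E[X]=8/3, E[Y]=3, E[XY]=4/3
Cov(X,Y) = E[XY] - E[X]E[Y] = 4/3 - 8/3*3 = -20/3

-20/3


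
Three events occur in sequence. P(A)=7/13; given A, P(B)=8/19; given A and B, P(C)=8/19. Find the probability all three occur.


P(A∩B∩C) = P(A) * P(B|A) * P(C|A∩B)
= 7/13 * 8/19 * 8/19
= 56/247 * 8/19 = 448/4693

448/4693


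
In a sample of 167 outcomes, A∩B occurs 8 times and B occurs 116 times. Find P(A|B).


P(A|B) = P(A∩B)/P(B) = (8/167)/(116/167) = 8/116 = 2/29

2/29


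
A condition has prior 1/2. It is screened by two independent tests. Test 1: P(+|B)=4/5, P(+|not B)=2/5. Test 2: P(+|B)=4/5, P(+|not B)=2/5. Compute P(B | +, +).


After test 1: P(+) = 4/5*1/2 + 2/5*1/2 = 3/5
P(B|+) = (2/5)/(3/5) = 2/3
After test 2 (use post1 as new prior): P(+) = 4/5*2/3 + 2/5*1/3 = 2/3
P(B|+,+) = (8/15)/(2/3) = 4/5

4/5


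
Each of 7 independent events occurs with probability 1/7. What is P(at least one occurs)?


P(at least one) = 1 - P(none)
P(none) = (1 - 1/7)^7 = (6/7)^7 = 279936/823543
P(at least one) = 1 - 279936/823543 = 543607/823543

543607/823543


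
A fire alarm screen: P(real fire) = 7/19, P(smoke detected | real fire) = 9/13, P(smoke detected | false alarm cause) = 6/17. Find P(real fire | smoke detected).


P(A) = P(A|B)P(B) + P(A|B')P(B') = 9/13*7/19 + 6/17*12/19 = 2007/4199
P(B|A) = P(A|B)P(B)/P(A) = (63/247)/(2007/4199) = 119/223

119/223


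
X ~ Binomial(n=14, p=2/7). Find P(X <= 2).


P(X<=2) = P(X=0) + P(X=1) + P(X=2)
= 6103515625/678223072849 + 4882812500/96889010407 + 12695312500/96889010407
= 129150390625/678223072849

129150390625/678223072849


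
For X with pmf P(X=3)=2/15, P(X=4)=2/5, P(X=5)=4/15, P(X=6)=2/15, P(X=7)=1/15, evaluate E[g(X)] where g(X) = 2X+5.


E[2X+5] = sum(g(x)*P(x))
= 11*2/15 + 13*2/5 + 15*4/15 + 17*2/15 + 19*1/15
= 71/5

71/5


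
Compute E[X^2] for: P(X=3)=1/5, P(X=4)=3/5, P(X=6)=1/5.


E[X^2] = sum(x^2 * P(x))
= 9*1/5 + 16*3/5 + 36*1/5
= 93/5

93/5


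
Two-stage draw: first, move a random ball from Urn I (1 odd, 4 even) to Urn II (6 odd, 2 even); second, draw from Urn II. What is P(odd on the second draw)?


P(transfer odd) = 1/5; P(transfer even) = 4/5
If odd transferred: Urn II has 7 odd of 9, so P(odd|odd moved) = 7/9
If even transferred: Urn II has 6 odd of 9, so P(odd|even moved) = 2/3
By total probability: P(odd) = 1/5*7/9 + 4/5*2/3 = 31/45

31/45


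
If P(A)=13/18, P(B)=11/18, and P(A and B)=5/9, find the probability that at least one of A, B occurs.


P(A∪B) = P(A) + P(B) - P(A∩B)
= 13/18 + 11/18 - 5/9 = 7/9

7/9


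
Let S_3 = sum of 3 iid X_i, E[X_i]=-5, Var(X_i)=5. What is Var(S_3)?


By independence, Var(S_n) = n*Var(X_1) = 3*5 = 15

15


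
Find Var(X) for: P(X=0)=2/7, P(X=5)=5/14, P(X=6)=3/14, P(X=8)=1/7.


E[X] = 59/14, E[X^2] = 361/14
Var(X) = E[X^2] - (E[X])^2 = 361/14 - (59/14)^2 = 1573/196

1573/196


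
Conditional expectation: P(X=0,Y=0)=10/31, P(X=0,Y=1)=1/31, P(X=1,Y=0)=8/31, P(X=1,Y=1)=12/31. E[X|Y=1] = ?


P(Y=1) = 13/31
E[X|Y=1] = (0*1 + 1*12)/13 = 12/13

12/13


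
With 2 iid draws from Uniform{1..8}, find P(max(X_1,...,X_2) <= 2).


P(max <= 2) = P(all X_i <= 2) = (P(X_1 <= 2))^2
= (2/8)^2 = (1/4)^2 = 1/16

1/16


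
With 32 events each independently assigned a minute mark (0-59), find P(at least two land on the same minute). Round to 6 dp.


P(all different) = prod((60-i)/60 for i=0..31) = 0.000034
P(at least one match) = 1 - 0.000034 = 0.999966

0.999966


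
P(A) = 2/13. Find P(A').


P(A') = 1 - P(A) = 1 - 2/13 = 11/13

11/13


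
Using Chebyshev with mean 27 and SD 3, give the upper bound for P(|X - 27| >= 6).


k = 6/3 = 2
Chebyshev: P(|X-mu| >= k*sigma) <= 1/k^2 = 1/2^2 = 1/4

1/4


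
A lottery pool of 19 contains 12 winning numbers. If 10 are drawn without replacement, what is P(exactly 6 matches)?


P(X=6) = C(12,6)*C(7,4) / C(19,10)
= 924*35 / 92378
= 32340/92378 = 1470/4199

1470/4199


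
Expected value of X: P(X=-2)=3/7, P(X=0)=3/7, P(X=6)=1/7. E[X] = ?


E[X] = sum(x * P(x))
= -2*3/7 + 0*3/7 + 6*1/7
= 0

0


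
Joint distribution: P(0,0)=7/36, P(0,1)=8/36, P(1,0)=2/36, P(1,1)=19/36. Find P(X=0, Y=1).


Read from table: P(X=0, Y=1) = 8/36 = 2/9

2/9


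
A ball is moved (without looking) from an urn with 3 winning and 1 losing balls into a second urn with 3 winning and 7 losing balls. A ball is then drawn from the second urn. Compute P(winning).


P(transfer winning) = 3/4; P(transfer losing) = 1/4
If winning transferred: Urn II has 4 winning of 11, so P(winning|winning moved) = 4/11
If losing transferred: Urn II has 3 winning of 11, so P(winning|losing moved) = 3/11
By total probability: P(winning) = 3/4*4/11 + 1/4*3/11 = 15/44

15/44


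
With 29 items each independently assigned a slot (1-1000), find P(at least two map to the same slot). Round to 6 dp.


P(all different) = prod((1000-i)/1000 for i=0..28) = 0.663708
P(at least one match) = 1 - 0.663708 = 0.336292

0.336292


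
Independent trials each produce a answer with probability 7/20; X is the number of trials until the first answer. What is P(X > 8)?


P(X > 8) = P(first 8 trials all fail) = (1-p)^8 = (13/20)^8 = 815730721/25600000000

815730721/25600000000


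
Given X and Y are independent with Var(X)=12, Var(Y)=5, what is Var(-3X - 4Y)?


Independence => Cov(X,Y)=0
Var(-3X - 4Y) = (-3)^2*Var(X) + (-4)^2*Var(Y)
= 9*12 + 16*5 = 188

188


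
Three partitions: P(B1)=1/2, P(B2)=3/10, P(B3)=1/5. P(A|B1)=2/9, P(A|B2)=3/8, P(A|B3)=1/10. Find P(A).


P(A) = P(A|B1)P(B1) + P(A|B2)P(B2) + P(A|B3)P(B3)
= 2/9*1/2 + 3/8*3/10 + 1/10*1/5
= 1/9 + 9/80 + 1/50 = 877/3600

877/3600


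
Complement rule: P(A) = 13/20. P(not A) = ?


P(A') = 1 - P(A) = 1 - 13/20 = 7/20

7/20


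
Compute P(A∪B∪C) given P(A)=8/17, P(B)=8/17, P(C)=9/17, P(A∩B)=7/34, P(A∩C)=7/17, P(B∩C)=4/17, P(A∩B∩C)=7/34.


P(A∪B∪C) = P(A)+P(B)+P(C) - P(AB)-P(AC)-P(BC) + P(ABC)
= 8/17+8/17+9/17 - 7/34-7/17-4/17 + 7/34
= 14/17

14/17


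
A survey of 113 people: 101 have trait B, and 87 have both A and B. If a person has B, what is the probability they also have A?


P(A|B) = P(A∩B)/P(B) = (87/113)/(101/113) = 87/101

87/101


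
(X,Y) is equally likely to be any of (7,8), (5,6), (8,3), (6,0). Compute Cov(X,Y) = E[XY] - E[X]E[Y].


E[X]=13/2, E[Y]=17/4, E[XY]=55/2
Cov(X,Y) = E[XY] - E[X]E[Y] = 55/2 - 13/2*17/4 = -1/8

-1/8


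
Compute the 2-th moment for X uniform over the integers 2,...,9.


E[X^2] = (1/8) * sum(x^2 for x=2..9)
= 284/8 = 71/2

71/2


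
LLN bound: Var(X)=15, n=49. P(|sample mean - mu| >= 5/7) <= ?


Var(Xbar) = Var(X)/n = 15/49
Chebyshev: P(|Xbar-mu| >= 5/7) <= Var(Xbar)/(5/7)^2 = (15/49)/(25/49) = 3/5

3/5


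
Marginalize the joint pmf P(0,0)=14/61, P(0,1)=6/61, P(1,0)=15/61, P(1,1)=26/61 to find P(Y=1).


P(Y=1) = P(0,1)+P(1,1) = 6/61 + 26/61 = 32/61

32/61


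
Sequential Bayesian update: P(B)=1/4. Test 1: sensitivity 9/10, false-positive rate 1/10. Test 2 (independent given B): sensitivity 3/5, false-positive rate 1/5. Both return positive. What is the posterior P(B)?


After test 1: P(+) = 9/10*1/4 + 1/10*3/4 = 3/10
P(B|+) = (9/40)/(3/10) = 3/4
After test 2 (use post1 as new prior): P(+) = 3/5*3/4 + 1/5*1/4 = 1/2
P(B|+,+) = (9/20)/(1/2) = 9/10

9/10


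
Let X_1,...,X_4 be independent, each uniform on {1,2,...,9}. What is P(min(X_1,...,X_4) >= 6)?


P(min >= 6) = P(all X_i >= 6) = (P(X_1 >= 6))^4
= (4/9)^4 = 256/6561

256/6561


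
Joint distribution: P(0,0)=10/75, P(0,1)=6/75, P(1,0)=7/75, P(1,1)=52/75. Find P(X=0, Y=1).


Read from table: P(X=0, Y=1) = 6/75 = 2/25

2/25


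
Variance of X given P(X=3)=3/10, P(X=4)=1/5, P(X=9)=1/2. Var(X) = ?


E[X] = 31/5, E[X^2] = 232/5
Var(X) = E[X^2] - (E[X])^2 = 232/5 - (31/5)^2 = 199/25

199/25


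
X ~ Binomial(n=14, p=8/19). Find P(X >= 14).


P(X>=14) = P(X=14)
= 4398046511104/799006685782884121
= 4398046511104/799006685782884121

4398046511104/799006685782884121


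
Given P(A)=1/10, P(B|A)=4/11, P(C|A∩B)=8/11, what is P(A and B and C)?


P(A∩B∩C) = P(A) * P(B|A) * P(C|A∩B)
= 1/10 * 4/11 * 8/11
= 2/55 * 8/11 = 16/605

16/605


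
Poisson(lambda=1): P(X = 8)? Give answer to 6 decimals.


P(X=8) = e^(-1) * 1^8 / 8!
≈ 0.3678794412 * 1 / 40320
≈ 0.000009

0.000009


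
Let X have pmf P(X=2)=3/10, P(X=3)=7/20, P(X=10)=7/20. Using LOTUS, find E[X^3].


E[X^3] = sum(g(x)*P(x))
= 8*3/10 + 27*7/20 + 1000*7/20
= 7237/20

7237/20


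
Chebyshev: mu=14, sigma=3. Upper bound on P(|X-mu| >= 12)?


k = 12/3 = 4
Chebyshev: P(|X-mu| >= k*sigma) <= 1/k^2 = 1/4^2 = 1/16

1/16


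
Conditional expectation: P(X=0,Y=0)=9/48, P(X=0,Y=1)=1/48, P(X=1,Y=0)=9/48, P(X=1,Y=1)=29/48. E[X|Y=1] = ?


P(Y=1) = 30/48
E[X|Y=1] = (0*1 + 1*29)/30 = 29/30

29/30


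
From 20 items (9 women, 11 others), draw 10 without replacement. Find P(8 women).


P(X=8) = C(9,8)*C(11,2) / C(20,10)
= 9*55 / 184756
= 495/184756 = 45/16796

45/16796


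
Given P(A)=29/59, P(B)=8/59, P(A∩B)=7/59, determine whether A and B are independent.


P(A)*P(B) = 29/59*8/59 = 232/3481
P(A∩B) = 7/59 != 232/3481, so not independent

No, A and B are not independent


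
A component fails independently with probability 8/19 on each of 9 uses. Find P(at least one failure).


P(at least one) = 1 - P(none)
P(none) = (1 - 8/19)^9 = (11/19)^9 = 2357947691/322687697779
P(at least one) = 1 - 2357947691/322687697779 = 320329750088/322687697779

320329750088/322687697779


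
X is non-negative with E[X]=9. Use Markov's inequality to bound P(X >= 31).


Markov: P(X >= a) <= E[X]/a
P(X >= 31) <= 9/31

9/31


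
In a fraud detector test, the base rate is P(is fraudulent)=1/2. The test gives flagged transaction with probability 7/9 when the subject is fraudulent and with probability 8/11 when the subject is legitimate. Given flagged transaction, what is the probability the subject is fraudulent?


P(A) = P(A|B)P(B) + P(A|B')P(B') = 7/9*1/2 + 8/11*1/2 = 149/198
P(B|A) = P(A|B)P(B)/P(A) = (7/18)/(149/198) = 77/149

77/149


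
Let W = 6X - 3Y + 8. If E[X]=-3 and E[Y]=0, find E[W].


E[6X - 3Y + 8] = 6*E[X] - 3*E[Y] + 8
= (6)*(-3) + (-3)*(0) + (8)
= -18 + 0 + 8 = -10

-10


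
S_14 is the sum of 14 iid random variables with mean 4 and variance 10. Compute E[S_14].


E[S_n] = n*E[X_1] = 14*4 = 56

56


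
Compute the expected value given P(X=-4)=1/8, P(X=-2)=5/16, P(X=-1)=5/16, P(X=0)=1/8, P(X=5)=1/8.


E[X] = sum(x * P(x))
= -4*1/8 - 2*5/16 - 1*5/16 + 0*1/8 + 5*1/8
= -13/16

-13/16


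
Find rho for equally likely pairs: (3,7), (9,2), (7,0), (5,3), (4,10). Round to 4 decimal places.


Cov(X,Y) = -5.8400, Var(X) = 4.6400, Var(Y) = 13.0400
rho = Cov/(sqrt(VarX)*sqrt(VarY)) = -0.7508

-0.7508


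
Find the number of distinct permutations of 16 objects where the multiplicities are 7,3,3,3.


16! = 20922789888000
Denominator: 7!=5040 * 3!=6 * 3!=6 * 3!=6
Coefficient = 20922789888000 / 1088640 = 19219200

19219200


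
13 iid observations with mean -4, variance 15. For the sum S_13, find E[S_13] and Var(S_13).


E[S_n] = n*mu = 13*-4 = -52
Var(S_n) = n*sigma^2 = 13*15 = 195

E[S_13]=-52, Var(S_13)=195


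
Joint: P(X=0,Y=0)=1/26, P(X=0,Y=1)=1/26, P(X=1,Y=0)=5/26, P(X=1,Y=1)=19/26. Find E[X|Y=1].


P(Y=1) = 20/26
E[X|Y=1] = (0*1 + 1*19)/20 = 19/20

19/20


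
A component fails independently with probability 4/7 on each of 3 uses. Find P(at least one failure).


P(at least one) = 1 - P(none)
P(none) = (1 - 4/7)^3 = (3/7)^3 = 27/343
P(at least one) = 1 - 27/343 = 316/343

316/343


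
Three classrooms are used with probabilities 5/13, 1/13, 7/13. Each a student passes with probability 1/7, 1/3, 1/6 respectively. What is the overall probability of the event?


P(A) = P(A|B1)P(B1) + P(A|B2)P(B2) + P(A|B3)P(B3)
= 1/7*5/13 + 1/3*1/13 + 1/6*7/13
= 5/91 + 1/39 + 7/78 = 31/182

31/182


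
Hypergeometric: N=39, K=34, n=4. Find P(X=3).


P(X=3) = C(34,3)*C(5,1) / C(39,4)
= 5984*5 / 82251
= 29920/82251

29920/82251


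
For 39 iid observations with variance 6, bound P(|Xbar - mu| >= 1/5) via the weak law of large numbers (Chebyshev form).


Var(Xbar) = Var(X)/n = 6/39
Chebyshev: P(|Xbar-mu| >= 1/5) <= Var(Xbar)/(1/5)^2 = (2/13)/(1/25) = 50/13
Bound exceeds 1, so trivial bound: 1

1


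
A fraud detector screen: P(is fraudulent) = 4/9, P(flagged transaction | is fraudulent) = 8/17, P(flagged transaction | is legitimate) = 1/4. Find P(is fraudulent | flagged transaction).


P(A) = P(A|B)P(B) + P(A|B')P(B') = 8/17*4/9 + 1/4*5/9 = 71/204
P(B|A) = P(A|B)P(B)/P(A) = (32/153)/(71/204) = 128/213

128/213


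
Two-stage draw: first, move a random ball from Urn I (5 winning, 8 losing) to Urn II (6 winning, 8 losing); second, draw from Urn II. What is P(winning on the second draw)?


P(transfer winning) = 5/13; P(transfer losing) = 8/13
If winning transferred: Urn II has 7 winning of 15, so P(winning|winning moved) = 7/15
If losing transferred: Urn II has 6 winning of 15, so P(winning|losing moved) = 2/5
By total probability: P(winning) = 5/13*7/15 + 8/13*2/5 = 83/195

83/195


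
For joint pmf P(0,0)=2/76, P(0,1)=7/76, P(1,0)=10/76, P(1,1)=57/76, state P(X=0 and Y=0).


Read from table: P(X=0, Y=0) = 2/76 = 1/38

1/38


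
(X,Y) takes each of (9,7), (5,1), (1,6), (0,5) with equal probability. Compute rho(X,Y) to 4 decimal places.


Cov(X,Y) = 0.6875, Var(X) = 12.6875, Var(Y) = 5.1875
rho = Cov/(sqrt(VarX)*sqrt(VarY)) = 0.0847

0.0847


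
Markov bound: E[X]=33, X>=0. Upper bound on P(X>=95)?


Markov: P(X >= a) <= E[X]/a
P(X >= 95) <= 33/95

33/95


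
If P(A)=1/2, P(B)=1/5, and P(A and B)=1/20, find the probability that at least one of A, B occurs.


P(A∪B) = P(A) + P(B) - P(A∩B)
= 1/2 + 1/5 - 1/20 = 13/20

13/20


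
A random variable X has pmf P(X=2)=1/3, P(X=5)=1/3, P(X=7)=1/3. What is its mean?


E[X] = sum(x * P(x))
= 2*1/3 + 5*1/3 + 7*1/3
= 14/3

14/3


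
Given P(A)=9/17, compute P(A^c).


P(A') = 1 - P(A) = 1 - 9/17 = 8/17

8/17


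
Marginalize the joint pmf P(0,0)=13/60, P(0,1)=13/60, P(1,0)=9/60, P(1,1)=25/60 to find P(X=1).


P(X=1) = P(1,0)+P(1,1) = 9/60 + 25/60 = 34/60 = 17/30

17/30


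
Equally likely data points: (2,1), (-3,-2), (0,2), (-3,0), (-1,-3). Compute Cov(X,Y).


E[X]=-1, E[Y]=-2/5, E[XY]=11/5
Cov(X,Y) = E[XY] - E[X]E[Y] = 11/5 + 1*-2/5 = 9/5

9/5


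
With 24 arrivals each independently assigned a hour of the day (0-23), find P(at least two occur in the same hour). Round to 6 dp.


P(all different) = prod((24-i)/24 for i=0..23) = 0.000000
P(at least one match) = 1 - 0.000000 = 1.000000

1.000000


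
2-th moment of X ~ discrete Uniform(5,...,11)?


E[X^2] = (1/7) * sum(x^2 for x=5..11)
= 476/7 = 68

68


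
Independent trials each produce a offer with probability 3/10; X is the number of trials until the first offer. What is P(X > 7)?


P(X > 7) = P(first 7 trials all fail) = (1-p)^7 = (7/10)^7 = 823543/10000000

823543/10000000


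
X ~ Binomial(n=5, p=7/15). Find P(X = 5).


P(X=5) = C(5,5) * p^5 * (1-p)^0
= 1 * 16807/759375 * 1
= 16807/759375

16807/759375


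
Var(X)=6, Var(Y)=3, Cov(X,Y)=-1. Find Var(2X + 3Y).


Var(2X + 3Y) = 2^2*Var(X) + 3^2*Var(Y) + 2*2*3*Cov(X,Y)
= 4*6 + 9*3 + 12*(-1)
= 24 + 27 - 12 = 39

39


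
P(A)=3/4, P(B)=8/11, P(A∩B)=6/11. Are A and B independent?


P(A)*P(B) = 3/4*8/11 = 6/11
P(A∩B) = 6/11, which equals P(A)P(B), so independent

Yes, A and B are independent


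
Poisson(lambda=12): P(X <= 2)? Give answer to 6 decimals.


P(X<=2) = e^(-12)*12^0/0! + e^(-12)*12^1/1! + e^(-12)*12^2/2!
≈ 0.0000061442 + 0.0000737305 + 0.0004423833
= 0.0005222580
≈ 0.000522

0.000522


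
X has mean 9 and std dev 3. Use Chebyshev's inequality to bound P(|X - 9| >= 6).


k = 6/3 = 2
Chebyshev: P(|X-mu| >= k*sigma) <= 1/k^2 = 1/2^2 = 1/4

1/4


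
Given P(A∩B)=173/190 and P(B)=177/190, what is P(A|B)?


P(A|B) = P(A∩B)/P(B) = (173/190)/(177/190) = 173/177

173/177


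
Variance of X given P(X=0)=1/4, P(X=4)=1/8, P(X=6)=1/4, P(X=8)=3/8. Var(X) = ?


E[X] = 5, E[X^2] = 35
Var(X) = E[X^2] - (E[X])^2 = 35 - (5)^2 = 10

10


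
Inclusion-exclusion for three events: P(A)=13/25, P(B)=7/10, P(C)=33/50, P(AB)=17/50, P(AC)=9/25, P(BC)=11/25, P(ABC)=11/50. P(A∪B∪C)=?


P(A∪B∪C) = P(A)+P(B)+P(C) - P(AB)-P(AC)-P(BC) + P(ABC)
= 13/25+7/10+33/50 - 17/50-9/25-11/25 + 11/50
= 24/25

24/25


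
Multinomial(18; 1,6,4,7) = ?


18! = 6402373705728000
Denominator: 1!=1 * 6!=720 * 4!=24 * 7!=5040
Coefficient = 6402373705728000 / 87091200 = 73513440

73513440


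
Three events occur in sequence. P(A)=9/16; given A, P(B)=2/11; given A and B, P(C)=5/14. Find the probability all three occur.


P(A∩B∩C) = P(A) * P(B|A) * P(C|A∩B)
= 9/16 * 2/11 * 5/14
= 9/88 * 5/14 = 45/1232

45/1232


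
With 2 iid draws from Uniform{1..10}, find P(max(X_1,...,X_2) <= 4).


P(max <= 4) = P(all X_i <= 4) = (P(X_1 <= 4))^2
= (4/10)^2 = (2/5)^2 = 4/25

4/25


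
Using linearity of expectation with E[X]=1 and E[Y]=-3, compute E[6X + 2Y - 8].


E[6X + 2Y - 8] = 6*E[X] + 2*E[Y] - 8
= (6)*(1) + (2)*(-3) + (-8)
= 6 - 6 - 8 = -8

-8


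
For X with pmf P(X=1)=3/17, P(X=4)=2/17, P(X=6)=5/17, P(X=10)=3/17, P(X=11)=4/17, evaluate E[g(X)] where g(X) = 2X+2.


E[2X+2] = sum(g(x)*P(x))
= 4*3/17 + 10*2/17 + 14*5/17 + 22*3/17 + 24*4/17
= 264/17

264/17


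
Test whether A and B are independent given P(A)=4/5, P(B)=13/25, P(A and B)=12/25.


P(A)*P(B) = 4/5*13/25 = 52/125
P(A∩B) = 12/25 != 52/125, so not independent

No, A and B are not independent


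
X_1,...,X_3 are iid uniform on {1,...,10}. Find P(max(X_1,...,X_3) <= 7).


P(max <= 7) = P(all X_i <= 7) = (P(X_1 <= 7))^3
= (7/10)^3 = 343/1000

343/1000


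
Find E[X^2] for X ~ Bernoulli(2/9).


For Bernoulli: X in {0,1}
E[X^2] = 0^2*(1-2/9) + 1^2*2/9 = 2/9

2/9


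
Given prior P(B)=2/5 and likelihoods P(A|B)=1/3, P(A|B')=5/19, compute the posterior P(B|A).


P(A) = P(A|B)P(B) + P(A|B')P(B') = 1/3*2/5 + 5/19*3/5 = 83/285
P(B|A) = P(A|B)P(B)/P(A) = (2/15)/(83/285) = 38/83

38/83


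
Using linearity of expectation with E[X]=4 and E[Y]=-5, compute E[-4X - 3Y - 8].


E[-4X - 3Y - 8] = -4*E[X] - 3*E[Y] - 8
= (-4)*(4) + (-3)*(-5) + (-8)
= -16 + 15 - 8 = -9

-9


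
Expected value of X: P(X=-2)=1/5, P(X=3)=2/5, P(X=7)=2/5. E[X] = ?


E[X] = sum(x * P(x))
= -2*1/5 + 3*2/5 + 7*2/5
= 18/5

18/5


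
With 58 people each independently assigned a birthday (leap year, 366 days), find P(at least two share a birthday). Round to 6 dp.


P(all different) = prod((366-i)/366 for i=0..57) = 0.008451
P(at least one match) = 1 - 0.008451 = 0.991549

0.991549


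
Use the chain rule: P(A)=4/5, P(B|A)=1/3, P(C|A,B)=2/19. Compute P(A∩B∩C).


P(A∩B∩C) = P(A) * P(B|A) * P(C|A∩B)
= 4/5 * 1/3 * 2/19
= 4/15 * 2/19 = 8/285

8/285


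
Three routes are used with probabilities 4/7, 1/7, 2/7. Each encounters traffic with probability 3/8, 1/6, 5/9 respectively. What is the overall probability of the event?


P(A) = P(A|B1)P(B1) + P(A|B2)P(B2) + P(A|B3)P(B3)
= 3/8*4/7 + 1/6*1/7 + 5/9*2/7
= 3/14 + 1/42 + 10/63 = 25/63

25/63


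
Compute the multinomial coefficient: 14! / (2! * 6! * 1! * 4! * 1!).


14! = 87178291200
Denominator: 2!=2 * 6!=720 * 1!=1 * 4!=24 * 1!=1
Coefficient = 87178291200 / 34560 = 2522520

2522520


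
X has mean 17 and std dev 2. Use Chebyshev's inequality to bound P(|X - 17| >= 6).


k = 6/2 = 3
Chebyshev: P(|X-mu| >= k*sigma) <= 1/k^2 = 1/3^2 = 1/9

1/9


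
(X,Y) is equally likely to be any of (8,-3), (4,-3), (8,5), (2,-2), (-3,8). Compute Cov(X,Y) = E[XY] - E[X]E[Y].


E[X]=19/5, E[Y]=1, E[XY]=-24/5
Cov(X,Y) = E[XY] - E[X]E[Y] = -24/5 - 19/5*1 = -43/5

-43/5


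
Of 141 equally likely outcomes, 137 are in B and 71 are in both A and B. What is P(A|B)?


P(A|B) = P(A∩B)/P(B) = (71/141)/(137/141) = 71/137

71/137


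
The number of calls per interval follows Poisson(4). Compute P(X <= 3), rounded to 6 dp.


P(X<=3) = e^(-4)*4^0/0! + e^(-4)*4^1/1! + e^(-4)*4^2/2! + e^(-4)*4^3/3!
≈ 0.0183156389 + 0.0732625556 + 0.1465251111 + 0.1953668148
= 0.4334701204
≈ 0.433470

0.433470


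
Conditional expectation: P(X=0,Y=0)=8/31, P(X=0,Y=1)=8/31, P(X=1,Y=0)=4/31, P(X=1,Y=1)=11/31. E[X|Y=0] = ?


P(Y=0) = 12/31
E[X|Y=0] = (0*8 + 1*4)/12 = 4/12 = 1/3

1/3


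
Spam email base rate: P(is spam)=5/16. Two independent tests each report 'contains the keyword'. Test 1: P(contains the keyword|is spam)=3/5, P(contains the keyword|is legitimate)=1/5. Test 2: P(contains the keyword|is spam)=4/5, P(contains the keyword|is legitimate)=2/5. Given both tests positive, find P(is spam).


After test 1: P(+) = 3/5*5/16 + 1/5*11/16 = 13/40
P(B|+) = (3/16)/(13/40) = 15/26
After test 2 (use post1 as new prior): P(+) = 4/5*15/26 + 2/5*11/26 = 41/65
P(B|+,+) = (6/13)/(41/65) = 30/41

30/41


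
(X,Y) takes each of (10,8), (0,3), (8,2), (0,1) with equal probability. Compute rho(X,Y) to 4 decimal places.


Cov(X,Y) = 8.2500, Var(X) = 20.7500, Var(Y) = 7.2500
rho = Cov/(sqrt(VarX)*sqrt(VarY)) = 0.6726

0.6726


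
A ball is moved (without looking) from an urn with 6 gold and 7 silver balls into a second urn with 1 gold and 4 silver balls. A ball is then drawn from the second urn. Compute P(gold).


P(transfer gold) = 6/13; P(transfer silver) = 7/13
If gold transferred: Urn II has 2 gold of 6, so P(gold|gold moved) = 1/3
If silver transferred: Urn II has 1 gold of 6, so P(gold|silver moved) = 1/6
By total probability: P(gold) = 6/13*1/3 + 7/13*1/6 = 19/78

19/78


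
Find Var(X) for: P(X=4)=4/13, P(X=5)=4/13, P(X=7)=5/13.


E[X] = 71/13, E[X^2] = 409/13
Var(X) = E[X^2] - (E[X])^2 = 409/13 - (71/13)^2 = 276/169

276/169


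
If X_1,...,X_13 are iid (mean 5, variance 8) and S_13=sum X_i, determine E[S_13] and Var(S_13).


E[S_n] = n*mu = 13*5 = 65
Var(S_n) = n*sigma^2 = 13*8 = 104

E[S_13]=65, Var(S_13)=104


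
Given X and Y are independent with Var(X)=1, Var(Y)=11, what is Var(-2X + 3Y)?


Independence => Cov(X,Y)=0
Var(-2X + 3Y) = (-2)^2*Var(X) + 3^2*Var(Y)
= 4*1 + 9*11 = 103

103


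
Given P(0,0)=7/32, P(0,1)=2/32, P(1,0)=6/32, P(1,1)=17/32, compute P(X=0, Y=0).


Read from table: P(X=0, Y=0) = 7/32

7/32


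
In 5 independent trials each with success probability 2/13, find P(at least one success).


P(at least one) = 1 - P(none)
P(none) = (1 - 2/13)^5 = (11/13)^5 = 161051/371293
P(at least one) = 1 - 161051/371293 = 210242/371293

210242/371293


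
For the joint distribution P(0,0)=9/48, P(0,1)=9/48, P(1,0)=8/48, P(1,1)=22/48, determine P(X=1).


P(X=1) = P(1,0)+P(1,1) = 8/48 + 22/48 = 30/48 = 5/8

5/8


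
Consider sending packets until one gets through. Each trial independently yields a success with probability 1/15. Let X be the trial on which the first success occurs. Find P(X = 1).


P(X=1) = (1-p)^0 * p = (14/15)^0 * 1/15
= 1 * 1/15 = 1/15

1/15


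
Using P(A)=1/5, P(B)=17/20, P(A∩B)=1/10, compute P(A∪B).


P(A∪B) = P(A) + P(B) - P(A∩B)
= 1/5 + 17/20 - 1/10 = 19/20

19/20


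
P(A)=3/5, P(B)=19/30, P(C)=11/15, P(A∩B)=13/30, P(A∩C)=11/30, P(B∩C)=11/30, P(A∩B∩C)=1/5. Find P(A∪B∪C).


P(A∪B∪C) = P(A)+P(B)+P(C) - P(AB)-P(AC)-P(BC) + P(ABC)
= 3/5+19/30+11/15 - 13/30-11/30-11/30 + 1/5
= 1

1


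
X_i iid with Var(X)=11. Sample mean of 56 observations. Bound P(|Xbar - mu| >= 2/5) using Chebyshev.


Var(Xbar) = Var(X)/n = 11/56
Chebyshev: P(|Xbar-mu| >= 2/5) <= Var(Xbar)/(2/5)^2 = (11/56)/(4/25) = 275/224
Bound exceeds 1, so trivial bound: 1

1


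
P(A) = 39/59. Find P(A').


P(A') = 1 - P(A) = 1 - 39/59 = 20/59

20/59


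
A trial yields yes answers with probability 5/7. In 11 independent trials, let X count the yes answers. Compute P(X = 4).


P(X=4) = C(11,4) * p^4 * (1-p)^7
= 330 * 625/2401 * 128/823543
= 26400000/1977326743

26400000/1977326743


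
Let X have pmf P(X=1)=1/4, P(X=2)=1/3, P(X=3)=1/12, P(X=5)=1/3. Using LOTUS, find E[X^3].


E[X^3] = sum(g(x)*P(x))
= 1*1/4 + 8*1/3 + 27*1/12 + 125*1/3
= 281/6

281/6


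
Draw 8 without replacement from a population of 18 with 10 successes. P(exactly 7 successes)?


P(X=7) = C(10,7)*C(8,1) / C(18,8)
= 120*8 / 43758
= 960/43758 = 160/7293

160/7293


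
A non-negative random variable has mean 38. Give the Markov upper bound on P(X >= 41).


Markov: P(X >= a) <= E[X]/a
P(X >= 41) <= 38/41

38/41


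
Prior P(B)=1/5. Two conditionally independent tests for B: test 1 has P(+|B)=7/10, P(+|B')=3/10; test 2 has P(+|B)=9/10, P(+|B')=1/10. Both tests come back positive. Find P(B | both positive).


After test 1: P(+) = 7/10*1/5 + 3/10*4/5 = 19/50
P(B|+) = (7/50)/(19/50) = 7/19
After test 2 (use post1 as new prior): P(+) = 9/10*7/19 + 1/10*12/19 = 15/38
P(B|+,+) = (63/190)/(15/38) = 21/25

21/25


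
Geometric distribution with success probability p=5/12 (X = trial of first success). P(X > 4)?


P(X > 4) = P(first 4 trials all fail) = (1-p)^4 = (7/12)^4 = 2401/20736

2401/20736


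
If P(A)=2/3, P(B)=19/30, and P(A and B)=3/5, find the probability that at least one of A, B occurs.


P(A∪B) = P(A) + P(B) - P(A∩B)
= 2/3 + 19/30 - 3/5 = 7/10

7/10


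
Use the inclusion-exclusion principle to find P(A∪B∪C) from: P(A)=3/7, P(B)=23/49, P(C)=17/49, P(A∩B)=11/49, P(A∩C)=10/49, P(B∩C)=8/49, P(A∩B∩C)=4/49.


P(A∪B∪C) = P(A)+P(B)+P(C) - P(AB)-P(AC)-P(BC) + P(ABC)
= 3/7+23/49+17/49 - 11/49-10/49-8/49 + 4/49
= 36/49

36/49


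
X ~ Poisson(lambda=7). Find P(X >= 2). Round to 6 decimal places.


P(X>=2) = 1 - P(X<=1) = 1 - (e^(-7)*7^0/0! + e^(-7)*7^1/1!)
≈ 1 - (0.0009118820 + 0.0063831738)
= 1 - 0.0072950558 = 0.9927049442
≈ 0.992705

0.992705


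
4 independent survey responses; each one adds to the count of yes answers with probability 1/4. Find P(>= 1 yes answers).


P(at least one) = 1 - P(none)
P(none) = (1 - 1/4)^4 = (3/4)^4 = 81/256
P(at least one) = 1 - 81/256 = 175/256

175/256


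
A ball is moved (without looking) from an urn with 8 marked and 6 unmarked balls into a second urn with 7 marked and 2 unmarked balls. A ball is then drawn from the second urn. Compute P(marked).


P(transfer marked) = 8/14 = 4/7; P(transfer unmarked) = 3/7
If marked transferred: Urn II has 8 marked of 10, so P(marked|marked moved) = 4/5
If unmarked transferred: Urn II has 7 marked of 10, so P(marked|unmarked moved) = 7/10
By total probability: P(marked) = 4/7*4/5 + 3/7*7/10 = 53/70

53/70
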